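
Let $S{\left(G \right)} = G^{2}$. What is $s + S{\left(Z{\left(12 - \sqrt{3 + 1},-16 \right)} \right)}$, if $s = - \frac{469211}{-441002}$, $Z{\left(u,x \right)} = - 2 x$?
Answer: $\frac{452055259}{441002} \approx 1025.1$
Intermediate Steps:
$s = \frac{469211}{441002}$ ($s = \left(-469211\right) \left(- \frac{1}{441002}\right) = \frac{469211}{441002} \approx 1.064$)
$s + S{\left(Z{\left(12 - \sqrt{3 + 1},-16 \right)} \right)} = \frac{469211}{441002} + \left(\left(-2\right) \left(-16\right)\right)^{2} = \frac{469211}{441002} + 32^{2} = \frac{469211}{441002} + 1024 = \frac{452055259}{441002}$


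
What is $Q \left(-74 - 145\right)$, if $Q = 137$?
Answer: $-30003$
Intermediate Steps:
$Q \left(-74 - 145\right) = 137 \left(-74 - 145\right) = 137 \left(-219\right) = -30003$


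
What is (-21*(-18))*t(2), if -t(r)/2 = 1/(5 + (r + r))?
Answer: -84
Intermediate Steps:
t(r) = -2/(5 + 2*r) (t(r) = -2/(5 + (r + r)) = -2/(5 + 2*r))
(-21*(-18))*t(2) = (-21*(-18))*(-2/(5 + 2*2)) = 378*(-2/(5 + 4)) = 378*(-2/9) = -84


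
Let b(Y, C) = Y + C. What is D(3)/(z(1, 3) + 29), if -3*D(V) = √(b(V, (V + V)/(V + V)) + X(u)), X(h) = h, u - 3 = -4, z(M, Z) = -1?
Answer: -√3/84 ≈ -0.020620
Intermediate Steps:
u = -1 (u = 3 - 4 = -1)
b(Y, C) = C + Y
D(V) = -√V/3 (D(V) = -√(((V + V)/(V + V) + V) - 1)/3 = -√(((2*V)/((2*V)) + V) - 1)/3 = -√(((2*V)*(1/(2*V)) + V) - 1)/3 = -√((1 + V) - 1)/3 = -√V/3)
D(3)/(z(1, 3) + 29) = (-√3/3)/(-1 + 29) = (-√3/3)/28 = -√3/84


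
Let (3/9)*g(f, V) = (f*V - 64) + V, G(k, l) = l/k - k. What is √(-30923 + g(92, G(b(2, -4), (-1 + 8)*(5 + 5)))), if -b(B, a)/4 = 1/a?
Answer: 2*I*√2966 ≈ 108.92*I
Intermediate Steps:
b(B, a) = -4/a
G(k, l) = -k + l/k
g(f, V) = -192 + 3*V + 3*V*f (g(f, V) = 3*((f*V - 64) + V) = 3*((V*f - 64) + V) = 3*((-64 + V*f) + V) = 3*(-64 + V + V*f) = -192 + 3*V + 3*V*f)
√(-30923 + g(92, G(b(2, -4), (-1 + 8)*(5 + 5)))) = √(-30923 + (-192 + 3*(-(-4)/(-4) + ((-1 + 8)*(5 + 5))/((-4/(-4)))) + 3*(-(-4)/(-4) + ((-1 + 8)*(5 + 5))/((-4/(-4))))*92)) = √(-30923 + (-192 + 3*(-(-4)*(-1)/4 + (7*10)/((-4*(-¼)))) + 3*(-(-4)*(-1)/4 + (7*10)/((-4*(-¼))))*92)) = √(-30923 + (-192 + 3*(-1*1 + 70/1) + 3*(-1*1 + 70/1)*92)) = √(-30923 + (-192 + 3*(-1 + 70*1) + 3*(-1 + 70*1)*92)) = √(-30923 + (-192 + 3*(-1 + 70) + 3*(-1 + 70)*92)) = √(-30923 + (-192 + 3*69 + 3*69*92)) = √(-30923 + (-192 + 207 + 19044)) = √(-30923 + 19059) = √(-11864) = 2*I*√2966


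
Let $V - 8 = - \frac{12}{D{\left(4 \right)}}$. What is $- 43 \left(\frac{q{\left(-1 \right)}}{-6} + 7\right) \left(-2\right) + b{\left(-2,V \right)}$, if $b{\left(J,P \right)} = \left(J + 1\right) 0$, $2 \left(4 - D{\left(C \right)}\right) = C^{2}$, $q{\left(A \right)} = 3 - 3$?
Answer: $602$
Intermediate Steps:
$q{\left(A \right)} = 0$ ($q{\left(A \right)} = 3 - 3 = 0$)
$D{\left(C \right)} = 4 - \frac{C^{2}}{2}$
$V = 11$ ($V = 8 - \frac{12}{4 - \frac{4^{2}}{2}} = 8 - \frac{12}{4 - 8} = 8 - \frac{12}{-4} = 8 - -3 = 8 + 3 = 11$)
$b{\left(J,P \right)} = 0$ ($b{\left(J,P \right)} = \left(1 + J\right) 0 = 0$)
$- 43 \left(\frac{q{\left(-1 \right)}}{-6} + 7\right) \left(-2\right) + b{\left(-2,V \right)} = - 43 \left(\frac{0}{-6} + 7\right) \left(-2\right) + 0 = - 43 \left(0 \left(- \frac{1}{6}\right) + 7\right) \left(-2\right) + 0 = - 43 \left(0 + 7\right) \left(-2\right) + 0 = - 43 \cdot 7 \left(-2\right) + 0 = \left(-43\right) \left(-14\right) + 0 = 602 + 0 = 602$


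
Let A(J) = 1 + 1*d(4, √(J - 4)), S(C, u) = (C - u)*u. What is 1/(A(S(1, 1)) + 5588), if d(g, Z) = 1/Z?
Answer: 22356/124947685 + 2*I/124947685 ≈ 0.00017892 + 1.6007e-8*I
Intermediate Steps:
S(C, u) = u*(C - u)
A(J) = 1 + (-4 + J)^(-½) (A(J) = 1 + 1/√(J - 4) = 1 + 1/√(-4 + J) = 1 + (-4 + J)^(-½))
1/(A(S(1, 1)) + 5588) = 1/((1 + (-4 + 1*(1 - 1*1))^(-½)) + 5588) = 1/((1 + (-4 + 1*(1 - 1))^(-½)) + 5588) = 1/((1 + (-4 + 1*0)^(-½)) + 5588) = 1/((1 + (-4 + 0)^(-½)) + 5588) = 1/((1 + (-4)^(-½)) + 5588) = 1/((1 - I/2) + 5588) = 1/(5589 - I/2) = 4*(5589 + I/2)/124947685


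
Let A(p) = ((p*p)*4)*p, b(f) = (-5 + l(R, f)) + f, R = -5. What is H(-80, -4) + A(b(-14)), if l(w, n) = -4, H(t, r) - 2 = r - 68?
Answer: -48738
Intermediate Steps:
H(t, r) = -66 + r (H(t, r) = 2 + (r - 68) = 2 + (-68 + r) = -66 + r)
b(f) = -9 + f (b(f) = (-5 - 4) + f = -9 + f)
A(p) = 4*p³ (A(p) = (p²*4)*p = (4*p²)*p = 4*p³)
H(-80, -4) + A(b(-14)) = (-66 - 4) + 4*(-9 - 14)³ = -70 + 4*(-23)³ = -70 + 4*(-12167) = -70 - 48668 = -48738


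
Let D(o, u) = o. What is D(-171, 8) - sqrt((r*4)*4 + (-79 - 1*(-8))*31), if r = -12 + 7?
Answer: -171 - I*sqrt(2281) ≈ -171.0 - 47.76*I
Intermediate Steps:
r = -5
D(-171, 8) - sqrt((r*4)*4 + (-79 - 1*(-8))*31) = -171 - sqrt(-5*4*4 + (-79 - 1*(-8))*31) = -171 - sqrt(-20*4 + (-79 + 8)*31) = -171 - sqrt(-80 - 71*31) = -171 - sqrt(-80 - 2201) = -171 - sqrt(-2281) = -171 - I*sqrt(2281)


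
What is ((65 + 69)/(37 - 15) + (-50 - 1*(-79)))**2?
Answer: 148996/121 ≈ 1231.4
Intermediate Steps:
((65 + 69)/(37 - 15) + (-50 - 1*(-79)))**2 = (134/22 + (-50 + 79))**2 = (134*(1/22) + 29)**2 = (67/11 + 29)**2 = (386/11)**2 = 148996/121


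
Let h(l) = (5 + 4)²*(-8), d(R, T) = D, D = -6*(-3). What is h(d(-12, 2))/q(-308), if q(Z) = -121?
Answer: 648/121 ≈ 5.3554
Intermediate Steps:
D = 18
d(R, T) = 18
h(l) = -648 (h(l) = 9²*(-8) = 81*(-8) = -648)
h(d(-12, 2))/q(-308) = -648/(-121) = -648*(-1/121) = 648/121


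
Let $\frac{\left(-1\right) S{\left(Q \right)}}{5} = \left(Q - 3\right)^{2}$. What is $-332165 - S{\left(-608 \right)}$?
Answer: $1534440$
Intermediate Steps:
$S{\left(Q \right)} = - 5 \left(-3 + Q\right)^{2}$ ($S{\left(Q \right)} = - 5 \left(Q - 3\right)^{2} = - 5 \left(-3 + Q\right)^{2}$)
$-332165 - S{\left(-608 \right)} = -332165 - - 5 \left(-3 - 608\right)^{2} = -332165 - - 5 \left(-611\right)^{2} = -332165 - \left(-5\right) 373321 = -332165 - -1866605 = -332165 + 1866605 = 1534440$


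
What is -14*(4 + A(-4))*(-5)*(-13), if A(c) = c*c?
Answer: -18200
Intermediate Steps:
A(c) = c²
-14*(4 + A(-4))*(-5)*(-13) = -14*(4 + (-4)²)*(-5)*(-13) = -14*(4 + 16)*(-5)*(-13) = -280*(-5)*(-13) = -14*(-100)*(-13) = 1400*(-13) = -18200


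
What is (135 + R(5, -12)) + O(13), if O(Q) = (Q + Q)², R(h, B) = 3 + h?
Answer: 819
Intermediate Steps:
O(Q) = 4*Q² (O(Q) = (2*Q)² = 4*Q²)
(135 + R(5, -12)) + O(13) = (135 + (3 + 5)) + 4*13² = (135 + 8) + 4*169 = 143 + 676 = 819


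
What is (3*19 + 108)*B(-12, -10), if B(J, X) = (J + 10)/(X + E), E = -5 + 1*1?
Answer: 165/7 ≈ 23.571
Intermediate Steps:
E = -4 (E = -5 + 1 = -4)
B(J, X) = (10 + J)/(-4 + X) (B(J, X) = (J + 10)/(X - 4) = (10 + J)/(-4 + X))
(3*19 + 108)*B(-12, -10) = (3*19 + 108)*((10 - 12)/(-4 - 10)) = (57 + 108)*(-2/(-14)) = 165*(-1/14*(-2)) = 165*(1/7) = 165/7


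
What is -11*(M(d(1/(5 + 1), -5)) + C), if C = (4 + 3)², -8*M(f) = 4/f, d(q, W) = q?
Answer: -506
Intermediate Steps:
M(f) = -1/(2*f)
C = 49 (C = 7² = 49)
-11*(M(d(1/(5 + 1), -5)) + C) = -11*(-1/(2*(1/(5 + 1))) + 49) = -11*(-1/(2*(1/6)) + 49) = -11*(-1/(2*⅙) + 49) = -11*(-½*6 + 49) = -11*(-3 + 49) = -11*46 = -506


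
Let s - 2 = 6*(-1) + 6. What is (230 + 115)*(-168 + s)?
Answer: -57270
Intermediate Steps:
s = 2 (s = 2 + (6*(-1) + 6) = 2 + (-6 + 6) = 2 + 0 = 2)
(230 + 115)*(-168 + s) = (230 + 115)*(-168 + 2) = 345*(-166) = -57270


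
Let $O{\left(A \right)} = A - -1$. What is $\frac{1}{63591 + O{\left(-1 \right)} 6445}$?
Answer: $\frac{1}{63591} \approx 1.5725 \cdot 10^{-5}$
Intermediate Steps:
$O{\left(A \right)} = 1 + A$ ($O{\left(A \right)} = A + 1 = 1 + A$)
$\frac{1}{63591 + O{\left(-1 \right)} 6445} = \frac{1}{63591 + \left(1 - 1\right) 6445} = \frac{1}{63591 + 0 \cdot 6445} = \frac{1}{63591 + 0} = \frac{1}{63591}$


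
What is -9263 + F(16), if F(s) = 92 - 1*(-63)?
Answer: -9108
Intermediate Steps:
F(s) = 155 (F(s) = 92 + 63 = 155)
-9263 + F(16) = -9263 + 155 = -9108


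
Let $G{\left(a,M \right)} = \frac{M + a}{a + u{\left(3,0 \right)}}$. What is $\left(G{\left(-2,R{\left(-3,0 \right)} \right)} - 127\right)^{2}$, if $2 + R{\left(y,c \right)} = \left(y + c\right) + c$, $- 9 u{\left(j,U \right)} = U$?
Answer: $\frac{61009}{4} \approx 15252.0$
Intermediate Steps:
$u{\left(j,U \right)} = - \frac{U}{9}$
$R{\left(y,c \right)} = -2 + y + 2 c$ ($R{\left(y,c \right)} = -2 + \left(\left(y + c\right) + c\right) = -2 + \left(\left(c + y\right) + c\right) = -2 + \left(y + 2 c\right) = -2 + y + 2 c$)
$G{\left(a,M \right)} = \frac{M + a}{a}$ ($G{\left(a,M \right)} = \frac{M + a}{a - 0} = \frac{M + a}{a + 0} = \frac{M + a}{a}$)
$\left(G{\left(-2,R{\left(-3,0 \right)} \right)} - 127\right)^{2} = \left(\frac{\left(-2 - 3 + 2 \cdot 0\right) - 2}{-2} - 127\right)^{2} = \left(- \frac{\left(-2 - 3 + 0\right) - 2}{2} - 127\right)^{2} = \left(- \frac{-5 - 2}{2} - 127\right)^{2} = \left(\left(- \frac{1}{2}\right) \left(-7\right) - 127\right)^{2} = \left(\frac{7}{2} - 127\right)^{2} = \left(- \frac{247}{2}\right)^{2} = \frac{61009}{4}$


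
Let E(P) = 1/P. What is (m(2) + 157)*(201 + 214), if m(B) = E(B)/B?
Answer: 261035/4 ≈ 65259.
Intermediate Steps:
m(B) = B⁻² (m(B) = 1/(B*B) = B⁻²)
(m(2) + 157)*(201 + 214) = (2⁻² + 157)*(201 + 214) = (¼ + 157)*415 = (629/4)*415 = 261035/4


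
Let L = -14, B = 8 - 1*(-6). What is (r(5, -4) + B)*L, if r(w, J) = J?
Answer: -140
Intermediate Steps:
B = 14 (B = 8 + 6 = 14)
(r(5, -4) + B)*L = (-4 + 14)*(-14) = 10*(-14) = -140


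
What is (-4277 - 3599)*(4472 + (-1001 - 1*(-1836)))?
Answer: -41797932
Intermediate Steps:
(-4277 - 3599)*(4472 + (-1001 - 1*(-1836))) = -7876*(4472 + (-1001 + 1836)) = -7876*(4472 + 835) = -7876*5307 = -41797932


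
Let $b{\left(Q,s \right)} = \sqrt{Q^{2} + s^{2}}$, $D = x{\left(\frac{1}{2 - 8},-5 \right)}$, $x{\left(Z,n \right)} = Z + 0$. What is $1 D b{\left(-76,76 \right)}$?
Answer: $- \frac{38 \sqrt{2}}{3} \approx -17.913$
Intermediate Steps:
$x{\left(Z,n \right)} = Z$
$D = - \frac{1}{6}$ ($D = \frac{1}{2 - 8} = \frac{1}{-6} = - \frac{1}{6} \approx -0.16667$)
$1 D b{\left(-76,76 \right)} = 1 \left(- \frac{1}{6}\right) \sqrt{\left(-76\right)^{2} + 76^{2}} = - \frac{\sqrt{5776 + 5776}}{6} = - \frac{\sqrt{11552}}{6} = - \frac{76 \sqrt{2}}{6} = - \frac{38 \sqrt{2}}{3}$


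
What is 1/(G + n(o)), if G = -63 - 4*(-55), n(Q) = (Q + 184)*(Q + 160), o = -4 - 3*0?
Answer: 1/28237 ≈ 3.5415e-5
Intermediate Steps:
o = -4 (o = -4 + 0 = -4)
n(Q) = (160 + Q)*(184 + Q) (n(Q) = (184 + Q)*(160 + Q) = (160 + Q)*(184 + Q))
G = 157 (G = -63 + 220 = 157)
1/(G + n(o)) = 1/(157 + (29440 + (-4)² + 344*(-4))) = 1/(157 + (29440 + 16 - 1376)) = 1/(157 + 28080) = 1/28237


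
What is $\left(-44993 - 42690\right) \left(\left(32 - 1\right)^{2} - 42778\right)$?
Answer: $3666640011$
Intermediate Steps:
$\left(-44993 - 42690\right) \left(\left(32 - 1\right)^{2} - 42778\right) = - 87683 \left(31^{2} - 42778\right) = - 87683 \left(961 - 42778\right) = \left(-87683\right) \left(-41817\right) = 3666640011$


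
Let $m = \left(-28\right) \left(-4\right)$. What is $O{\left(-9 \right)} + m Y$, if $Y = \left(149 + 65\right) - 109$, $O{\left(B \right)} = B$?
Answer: $11751$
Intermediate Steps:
$Y = 105$ ($Y = 214 - 109 = 105$)
$m = 112$
$O{\left(-9 \right)} + m Y = -9 + 112 \cdot 105 = -9 + 11760 = 11751$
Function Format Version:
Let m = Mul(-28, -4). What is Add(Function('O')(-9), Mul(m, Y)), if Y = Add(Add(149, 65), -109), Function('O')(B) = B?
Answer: 11751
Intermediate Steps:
Y = 105 (Y = Add(214, -109) = 105)
m = 112
Add(Function('O')(-9), Mul(m, Y)) = Add(-9, Mul(112, 105)) = Add(-9, 11760) = 11751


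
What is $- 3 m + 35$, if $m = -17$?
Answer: $86$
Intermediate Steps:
$- 3 m + 35 = \left(-3\right) \left(-17\right) + 35 = 51 + 35 = 86$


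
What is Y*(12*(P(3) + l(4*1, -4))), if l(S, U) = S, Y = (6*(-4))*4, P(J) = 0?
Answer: -4608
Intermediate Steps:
Y = -96 (Y = -24*4 = -96)
Y*(12*(P(3) + l(4*1, -4))) = -1152*(0 + 4*1) = -1152*(0 + 4) = -1152*4 = -96*48 = -4608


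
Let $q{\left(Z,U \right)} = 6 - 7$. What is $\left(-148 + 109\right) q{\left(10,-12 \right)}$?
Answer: $39$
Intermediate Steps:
$q{\left(Z,U \right)} = -1$ ($q{\left(Z,U \right)} = 6 - 7 = -1$)
$\left(-148 + 109\right) q{\left(10,-12 \right)} = \left(-148 + 109\right) \left(-1\right) = \left(-39\right) \left(-1\right) = 39$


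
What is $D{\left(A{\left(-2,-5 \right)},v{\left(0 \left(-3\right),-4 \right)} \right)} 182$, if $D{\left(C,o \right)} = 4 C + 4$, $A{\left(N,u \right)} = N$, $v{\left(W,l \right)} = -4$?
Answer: $-728$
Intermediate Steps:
$D{\left(C,o \right)} = 4 + 4 C$
$D{\left(A{\left(-2,-5 \right)},v{\left(0 \left(-3\right),-4 \right)} \right)} 182 = \left(4 + 4 \left(-2\right)\right) 182 = \left(4 - 8\right) 182 = \left(-4\right) 182 = -728$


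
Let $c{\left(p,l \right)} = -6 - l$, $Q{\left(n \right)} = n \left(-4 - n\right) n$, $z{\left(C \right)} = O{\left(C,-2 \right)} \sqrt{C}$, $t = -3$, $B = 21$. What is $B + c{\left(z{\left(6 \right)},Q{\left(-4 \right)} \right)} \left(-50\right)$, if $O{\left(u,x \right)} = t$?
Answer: $321$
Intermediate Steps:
$O{\left(u,x \right)} = -3$
$z{\left(C \right)} = - 3 \sqrt{C}$
$Q{\left(n \right)} = n^{2} \left(-4 - n\right)$
$B + c{\left(z{\left(6 \right)},Q{\left(-4 \right)} \right)} \left(-50\right) = 21 + \left(-6 - \left(-4\right)^{2} \left(-4 - -4\right)\right) \left(-50\right) = 21 + \left(-6 - 16 \left(-4 + 4\right)\right) \left(-50\right) = 21 + \left(-6 - 16 \cdot 0\right) \left(-50\right) = 21 + \left(-6 - 0\right) \left(-50\right) = 21 + \left(-6 + 0\right) \left(-50\right) = 21 - -300 = 21 + 300 = 321$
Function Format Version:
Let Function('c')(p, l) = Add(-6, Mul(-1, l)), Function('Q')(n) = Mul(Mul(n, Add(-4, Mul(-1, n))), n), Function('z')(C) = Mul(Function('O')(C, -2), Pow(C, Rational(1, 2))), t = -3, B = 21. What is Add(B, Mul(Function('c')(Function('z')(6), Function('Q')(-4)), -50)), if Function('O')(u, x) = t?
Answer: 321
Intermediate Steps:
Function('O')(u, x) = -3
Function('z')(C) = Mul(-3, Pow(C, Rational(1, 2)))
Function('Q')(n) = Mul(Pow(n, 2), Add(-4, Mul(-1, n)))
Add(B, Mul(Function('c')(Function('z')(6), Function('Q')(-4)), -50)) = Add(21, Mul(Add(-6, Mul(-1, Mul(Pow(-4, 2), Add(-4, Mul(-1, -4))))), -50)) = Add(21, Mul(Add(-6, Mul(-1, Mul(16, Add(-4, 4)))), -50)) = Add(21, Mul(Add(-6, Mul(-1, Mul(16, 0))), -50)) = Add(21, Mul(Add(-6, Mul(-1, 0)), -50)) = Add(21, Mul(Add(-6, 0), -50)) = Add(21, Mul(-6, -50)) = Add(21, 300) = 321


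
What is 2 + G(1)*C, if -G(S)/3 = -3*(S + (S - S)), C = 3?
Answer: 29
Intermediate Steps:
G(S) = 9*S (G(S) = -(-9)*(S + (S - S)) = -(-9)*(S + 0) = -(-9)*S = 9*S)
2 + G(1)*C = 2 + (9*1)*3 = 2 + 9*3 = 2 + 27 = 29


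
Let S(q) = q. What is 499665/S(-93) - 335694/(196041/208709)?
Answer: -734861579727/2025757 ≈ -3.6276e+5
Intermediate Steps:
499665/S(-93) - 335694/(196041/208709) = 499665/(-93) - 335694/(196041/208709) = 499665*(-1/93) - 335694/(196041*(1/208709)) = -166555/31 - 335694/196041/208709 = -166555/31 - 335694*208709/196041 = -166555/31 - 23354119682/65347 = -734861579727/2025757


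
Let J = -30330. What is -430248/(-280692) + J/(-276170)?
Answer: 1061124821/645989247 ≈ 1.6426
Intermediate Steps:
-430248/(-280692) + J/(-276170) = -430248/(-280692) - 30330/(-276170) = -430248*(-1/280692) - 30330*(-1/276170) = 35854/23391 + 3033/27617 = 1061124821/645989247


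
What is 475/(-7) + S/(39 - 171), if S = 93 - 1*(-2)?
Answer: -63365/924 ≈ -68.577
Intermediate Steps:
S = 95 (S = 93 + 2 = 95)
475/(-7) + S/(39 - 171) = 475/(-7) + 95/(39 - 171) = 475*(-⅐) + 95/(-132) = -475/7 + 95*(-1/132) = -475/7 - 95/132 = -63365/924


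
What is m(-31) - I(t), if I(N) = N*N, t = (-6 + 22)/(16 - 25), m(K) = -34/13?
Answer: -6082/1053 ≈ -5.7759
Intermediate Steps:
m(K) = -34/13 (m(K) = -34*1/13 = -34/13)
t = -16/9 (t = 16/(-9) = 16*(-⅑) = -16/9 ≈ -1.7778)
I(N) = N²
m(-31) - I(t) = -34/13 - (-16/9)² = -34/13 - 1*256/81 = -34/13 - 256/81 = -6082/1053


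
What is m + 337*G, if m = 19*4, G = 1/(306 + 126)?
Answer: 33169/432 ≈ 76.780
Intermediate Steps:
G = 1/432 ≈ 0.0023148
m = 76
m + 337*G = 76 + 337*(1/432) = 76 + 337/432 = 33169/432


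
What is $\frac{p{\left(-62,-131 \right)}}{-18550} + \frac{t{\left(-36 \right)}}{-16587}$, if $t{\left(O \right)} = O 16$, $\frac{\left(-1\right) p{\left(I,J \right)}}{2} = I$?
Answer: $\frac{479334}{17093825} \approx 0.028041$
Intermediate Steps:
$p{\left(I,J \right)} = - 2 I$
$t{\left(O \right)} = 16 O$
$\frac{p{\left(-62,-131 \right)}}{-18550} + \frac{t{\left(-36 \right)}}{-16587} = \frac{\left(-2\right) \left(-62\right)}{-18550} + \frac{16 \left(-36\right)}{-16587} = 124 \left(- \frac{1}{18550}\right) - - \frac{64}{1843} = - \frac{62}{9275} + \frac{64}{1843} = \frac{479334}{17093825}$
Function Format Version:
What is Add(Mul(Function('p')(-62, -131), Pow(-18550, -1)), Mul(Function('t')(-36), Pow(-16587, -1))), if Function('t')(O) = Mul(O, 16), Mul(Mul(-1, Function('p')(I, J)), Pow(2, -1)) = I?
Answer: Rational(479334, 17093825) ≈ 0.028041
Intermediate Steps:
Function('p')(I, J) = Mul(-2, I)
Function('t')(O) = Mul(16, O)
Add(Mul(Function('p')(-62, -131), Pow(-18550, -1)), Mul(Function('t')(-36), Pow(-16587, -1))) = Add(Mul(Mul(-2, -62), Pow(-18550, -1)), Mul(Mul(16, -36), Pow(-16587, -1))) = Add(Mul(124, Rational(-1, 18550)), Mul(-576, Rational(-1, 16587))) = Add(Rational(-62, 9275), Rational(64, 1843)) = Rational(479334, 17093825)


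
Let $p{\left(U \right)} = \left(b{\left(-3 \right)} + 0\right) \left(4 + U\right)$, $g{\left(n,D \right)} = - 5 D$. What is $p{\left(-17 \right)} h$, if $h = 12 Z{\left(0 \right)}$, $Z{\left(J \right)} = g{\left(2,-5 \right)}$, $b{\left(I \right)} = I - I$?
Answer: $0$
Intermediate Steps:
$b{\left(I \right)} = 0$
$p{\left(U \right)} = 0$ ($p{\left(U \right)} = \left(0 + 0\right) \left(4 + U\right) = 0 \left(4 + U\right) = 0$)
$Z{\left(J \right)} = 25$ ($Z{\left(J \right)} = \left(-5\right) \left(-5\right) = 25$)
$h = 300$ ($h = 12 \cdot 25 = 300$)
$p{\left(-17 \right)} h = 0 \cdot 300 = 0$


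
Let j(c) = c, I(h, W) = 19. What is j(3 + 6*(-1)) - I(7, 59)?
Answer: -22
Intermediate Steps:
j(3 + 6*(-1)) - I(7, 59) = (3 + 6*(-1)) - 1*19 = (3 - 6) - 19 = -3 - 19 = -22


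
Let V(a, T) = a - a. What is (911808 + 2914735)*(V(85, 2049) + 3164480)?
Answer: 12109018792640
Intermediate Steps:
V(a, T) = 0
(911808 + 2914735)*(V(85, 2049) + 3164480) = (911808 + 2914735)*(0 + 3164480) = 3826543*3164480 = 12109018792640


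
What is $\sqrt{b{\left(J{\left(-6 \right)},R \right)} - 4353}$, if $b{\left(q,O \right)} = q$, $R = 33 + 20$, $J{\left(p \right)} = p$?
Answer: $i \sqrt{4359} \approx 66.023 i$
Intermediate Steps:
$R = 53$
$\sqrt{b{\left(J{\left(-6 \right)},R \right)} - 4353} = \sqrt{-6 - 4353} = \sqrt{-4359} = i \sqrt{4359}$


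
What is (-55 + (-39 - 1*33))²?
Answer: 16129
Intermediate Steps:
(-55 + (-39 - 1*33))² = (-55 + (-39 - 33))² = (-55 - 72)² = (-127)² = 16129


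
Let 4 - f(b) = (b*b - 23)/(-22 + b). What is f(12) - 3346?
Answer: -33299/10 ≈ -3329.9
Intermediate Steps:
f(b) = 4 - (-23 + b**2)/(-22 + b) (f(b) = 4 - (b*b - 23)/(-22 + b) = 4 - (b**2 - 23)/(-22 + b) = 4 - (-23 + b**2)/(-22 + b))
f(12) - 3346 = (-65 - 1*12**2 + 4*12)/(-22 + 12) - 3346 = (-65 - 1*144 + 48)/(-10) - 3346 = -(-65 - 144 + 48)/10 - 3346 = -1/10*(-161) - 3346 = 161/10 - 3346 = -33299/10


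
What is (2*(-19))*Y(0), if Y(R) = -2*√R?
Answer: 0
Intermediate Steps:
(2*(-19))*Y(0) = (2*(-19))*(-2*√0) = -(-76)*0 = -38*0 = 0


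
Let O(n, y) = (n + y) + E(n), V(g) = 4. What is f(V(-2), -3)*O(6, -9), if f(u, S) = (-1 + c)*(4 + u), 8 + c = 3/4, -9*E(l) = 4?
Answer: 682/3 ≈ 227.33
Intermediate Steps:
E(l) = -4/9 (E(l) = -⅑*4 = -4/9)
c = -29/4 (c = -8 + 3/4 = -8 + 3*(¼) = -8 + ¾ = -29/4 ≈ -7.2500)
f(u, S) = -33 - 33*u/4 (f(u, S) = (-1 - 29/4)*(4 + u) = -33*(4 + u)/4 = -33 - 33*u/4)
O(n, y) = -4/9 + n + y (O(n, y) = (n + y) - 4/9 = -4/9 + n + y)
f(V(-2), -3)*O(6, -9) = (-33 - 33/4*4)*(-4/9 + 6 - 9) = (-33 - 33)*(-31/9) = -66*(-31/9) = 682/3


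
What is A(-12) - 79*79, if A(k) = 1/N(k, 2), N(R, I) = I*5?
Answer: -62409/10 ≈ -6240.9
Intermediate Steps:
N(R, I) = 5*I
A(k) = 1/10 (A(k) = 1/(5*2) = 1/10)
A(-12) - 79*79 = 1/10 - 79*79 = 1/10 - 6241 = -62409/10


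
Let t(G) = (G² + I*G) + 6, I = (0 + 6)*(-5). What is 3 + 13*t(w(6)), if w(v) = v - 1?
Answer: -1544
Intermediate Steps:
w(v) = -1 + v
I = -30 (I = 6*(-5) = -30)
t(G) = 6 + G² - 30*G (t(G) = (G² - 30*G) + 6 = 6 + G² - 30*G)
3 + 13*t(w(6)) = 3 + 13*(6 + (-1 + 6)² - 30*(-1 + 6)) = 3 + 13*(6 + 5² - 30*5) = 3 + 13*(6 + 25 - 150) = 3 + 13*(-119) = 3 - 1547 = -1544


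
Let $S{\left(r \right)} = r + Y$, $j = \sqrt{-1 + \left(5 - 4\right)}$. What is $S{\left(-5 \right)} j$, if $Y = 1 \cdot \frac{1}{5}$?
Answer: $0$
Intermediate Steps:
$j = 0$ ($j = \sqrt{-1 + \left(5 - 4\right)} = \sqrt{-1 + 1} = \sqrt{0} = 0$)
$Y = \frac{1}{5}$ ($Y = 1 \cdot \frac{1}{5} = \frac{1}{5} \approx 0.2$)
$S{\left(r \right)} = \frac{1}{5} + r$ ($S{\left(r \right)} = r + \frac{1}{5} = \frac{1}{5} + r$)
$S{\left(-5 \right)} j = \left(\frac{1}{5} - 5\right) 0 = \left(- \frac{24}{5}\right) 0 = 0$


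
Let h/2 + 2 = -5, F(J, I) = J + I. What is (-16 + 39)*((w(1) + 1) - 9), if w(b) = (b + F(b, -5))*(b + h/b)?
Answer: 713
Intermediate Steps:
F(J, I) = I + J
h = -14 (h = -4 + 2*(-5) = -4 - 10 = -14)
w(b) = (-5 + 2*b)*(b - 14/b) (w(b) = (b + (-5 + b))*(b - 14/b) = (-5 + 2*b)*(b - 14/b))
(-16 + 39)*((w(1) + 1) - 9) = (-16 + 39)*(((-28 - 5*1 + 2*1**2 + 70/1) + 1) - 9) = 23*(((-28 - 5 + 2*1 + 70*1) + 1) - 9) = 23*(((-28 - 5 + 2 + 70) + 1) - 9) = 23*((39 + 1) - 9) = 23*(40 - 9) = 23*31 = 713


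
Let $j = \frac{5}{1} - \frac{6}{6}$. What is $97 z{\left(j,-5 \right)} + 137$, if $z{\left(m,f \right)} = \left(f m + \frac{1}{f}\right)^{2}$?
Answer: $\frac{992922}{25} \approx 39717.0$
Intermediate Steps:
$j = 4$ ($j = 5 \cdot 1 - 1 = 5 - 1 = 4$)
$z{\left(m,f \right)} = \left(\frac{1}{f} + f m\right)^{2}$
$97 z{\left(j,-5 \right)} + 137 = 97 \frac{\left(1 + 4 \left(-5\right)^{2}\right)^{2}}{25} + 137 = 97 \frac{\left(1 + 4 \cdot 25\right)^{2}}{25} + 137 = 97 \frac{\left(1 + 100\right)^{2}}{25} + 137 = 97 \frac{101^{2}}{25} + 137 = 97 \cdot \frac{1}{25} \cdot 10201 + 137 = 97 \cdot \frac{10201}{25} + 137 = \frac{989497}{25} + 137 = \frac{992922}{25}$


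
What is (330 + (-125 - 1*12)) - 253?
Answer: -60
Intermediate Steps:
(330 + (-125 - 1*12)) - 253 = (330 + (-125 - 12)) - 253 = (330 - 137) - 253 = 193 - 253 = -60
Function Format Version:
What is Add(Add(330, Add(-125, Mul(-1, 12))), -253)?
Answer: -60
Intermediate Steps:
Add(Add(330, Add(-125, Mul(-1, 12))), -253) = Add(Add(330, Add(-125, -12)), -253) = Add(Add(330, -137), -253) = Add(193, -253) = -60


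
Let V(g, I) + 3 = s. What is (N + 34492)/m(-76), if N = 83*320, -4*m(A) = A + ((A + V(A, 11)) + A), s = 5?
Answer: 122104/113 ≈ 1080.6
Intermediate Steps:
V(g, I) = 2 (V(g, I) = -3 + 5 = 2)
m(A) = -½ - 3*A/4 (m(A) = -(A + ((A + 2) + A))/4 = -(A + ((2 + A) + A))/4 = -(A + (2 + 2*A))/4 = -(2 + 3*A)/4 = -½ - 3*A/4)
N = 26560
(N + 34492)/m(-76) = (26560 + 34492)/(-½ - ¾*(-76)) = 61052/(-½ + 57) = 61052/(113/2) = 61052*(2/113) = 122104/113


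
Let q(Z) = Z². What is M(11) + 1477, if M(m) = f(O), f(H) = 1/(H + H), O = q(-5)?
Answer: 73851/50 ≈ 1477.0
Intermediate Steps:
O = 25 (O = (-5)² = 25)
f(H) = 1/(2*H)
M(m) = 1/50 (M(m) = (½)/25 = (½)*(1/25) = 1/50)
M(11) + 1477 = 1/50 + 1477 = 73851/50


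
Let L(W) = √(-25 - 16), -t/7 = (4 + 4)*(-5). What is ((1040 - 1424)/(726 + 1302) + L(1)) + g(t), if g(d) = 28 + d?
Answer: 52020/169 + I*√41 ≈ 307.81 + 6.4031*I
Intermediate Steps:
t = 280 (t = -7*(4 + 4)*(-5) = -56*(-5) = -7*(-40) = 280)
L(W) = I*√41 (L(W) = √(-41) = I*√41)
((1040 - 1424)/(726 + 1302) + L(1)) + g(t) = ((1040 - 1424)/(726 + 1302) + I*√41) + (28 + 280) = (-384/2028 + I*√41) + 308 = (-384*1/2028 + I*√41) + 308 = (-32/169 + I*√41) + 308 = 52020/169 + I*√41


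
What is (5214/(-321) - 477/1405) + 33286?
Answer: 5001557881/150335 ≈ 33269.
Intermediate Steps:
(5214/(-321) - 477/1405) + 33286 = (5214*(-1/321) - 477*1/1405) + 33286 = (-1738/107 - 477/1405) + 33286 = -2492929/150335 + 33286 = 5001557881/150335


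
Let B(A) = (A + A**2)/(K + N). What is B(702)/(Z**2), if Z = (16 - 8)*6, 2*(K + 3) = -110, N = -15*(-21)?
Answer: 27417/32896 ≈ 0.83344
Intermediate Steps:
N = 315
K = -58 (K = -3 + (1/2)*(-110) = -3 - 55 = -58)
B(A) = A/257 + A**2/257 (B(A) = (A + A**2)/(-58 + 315) = (A + A**2)/257 = (A + A**2)*(1/257) = A/257 + A**2/257)
Z = 48 (Z = 8*6 = 48)
B(702)/(Z**2) = ((1/257)*702*(1 + 702))/(48**2) = ((1/257)*702*703)/2304 = (493506/257)*(1/2304) = 27417/32896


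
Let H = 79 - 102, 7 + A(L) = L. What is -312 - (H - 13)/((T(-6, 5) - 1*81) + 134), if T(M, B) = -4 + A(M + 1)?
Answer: -11508/37 ≈ -311.03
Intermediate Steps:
A(L) = -7 + L
H = -23
T(M, B) = -10 + M (T(M, B) = -4 + (-7 + (M + 1)) = -4 + (-7 + (1 + M)) = -4 + (-6 + M) = -10 + M)
-312 - (H - 13)/((T(-6, 5) - 1*81) + 134) = -312 - (-23 - 13)/(((-10 - 6) - 1*81) + 134) = -312 - (-36)/((-16 - 81) + 134) = -312 - (-36)/(-97 + 134) = -312 - (-36)/37 = -312 - 1*(-36/37) = -312 + 36/37 = -11508/37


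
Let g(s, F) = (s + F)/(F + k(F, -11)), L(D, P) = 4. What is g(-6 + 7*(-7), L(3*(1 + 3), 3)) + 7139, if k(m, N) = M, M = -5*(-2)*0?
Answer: 28505/4 ≈ 7126.3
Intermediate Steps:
M = 0 (M = 10*0 = 0)
k(m, N) = 0
g(s, F) = (F + s)/F (g(s, F) = (s + F)/(F + 0) = (F + s)/F)
g(-6 + 7*(-7), L(3*(1 + 3), 3)) + 7139 = (4 + (-6 + 7*(-7)))/4 + 7139 = (4 + (-6 - 49))/4 + 7139 = (4 - 55)/4 + 7139 = (¼)*(-51) + 7139 = -51/4 + 7139 = 28505/4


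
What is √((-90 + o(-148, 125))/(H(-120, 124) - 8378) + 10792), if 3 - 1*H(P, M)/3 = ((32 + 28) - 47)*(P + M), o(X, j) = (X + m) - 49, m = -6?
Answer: 23*√59305697/1705 ≈ 103.88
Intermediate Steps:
o(X, j) = -55 + X (o(X, j) = (X - 6) - 49 = (-6 + X) - 49 = -55 + X)
H(P, M) = 9 - 39*M - 39*P (H(P, M) = 9 - 3*((32 + 28) - 47)*(P + M) = 9 - 3*(60 - 47)*(M + P) = 9 - 39*(M + P) = 9 - 3*(13*M + 13*P) = 9 + (-39*M - 39*P) = 9 - 39*M - 39*P)
√((-90 + o(-148, 125))/(H(-120, 124) - 8378) + 10792) = √((-90 + (-55 - 148))/((9 - 39*124 - 39*(-120)) - 8378) + 10792) = √((-90 - 203)/((9 - 4836 + 4680) - 8378) + 10792) = √(-293/(-147 - 8378) + 10792) = √(-293/(-8525) + 10792) = √(-293*(-1/8525) + 10792) = √(293/8525 + 10792) = √(92002093/8525) = 23*√59305697/1705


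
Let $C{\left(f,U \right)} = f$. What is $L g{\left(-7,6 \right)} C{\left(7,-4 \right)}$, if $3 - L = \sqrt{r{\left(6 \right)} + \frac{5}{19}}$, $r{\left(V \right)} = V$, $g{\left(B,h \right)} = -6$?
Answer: $-126 + \frac{42 \sqrt{2261}}{19} \approx -20.89$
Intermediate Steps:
$L = 3 - \frac{\sqrt{2261}}{19}$ ($L = 3 - \sqrt{6 + \frac{5}{19}} = 3 - \sqrt{\frac{119}{19}} = 3 - \frac{\sqrt{2261}}{19} \approx 0.49737$)
$L g{\left(-7,6 \right)} C{\left(7,-4 \right)} = \left(3 - \frac{\sqrt{2261}}{19}\right) \left(-6\right) 7 = \left(-18 + \frac{6 \sqrt{2261}}{19}\right) 7 = -126 + \frac{42 \sqrt{2261}}{19}$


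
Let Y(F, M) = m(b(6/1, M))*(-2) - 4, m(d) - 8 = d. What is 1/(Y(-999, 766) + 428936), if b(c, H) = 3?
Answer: 1/428910 ≈ 2.3315e-6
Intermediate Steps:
m(d) = 8 + d
Y(F, M) = -26 (Y(F, M) = (8 + 3)*(-2) - 4 = 11*(-2) - 4 = -22 - 4 = -26)
1/(Y(-999, 766) + 428936) = 1/(-26 + 428936) = 1/428910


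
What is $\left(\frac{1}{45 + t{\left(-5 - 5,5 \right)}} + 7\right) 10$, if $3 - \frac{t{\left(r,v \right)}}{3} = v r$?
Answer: $\frac{7145}{102} \approx 70.049$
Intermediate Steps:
$t{\left(r,v \right)} = 9 - 3 r v$ ($t{\left(r,v \right)} = 9 - 3 v r = 9 - 3 r v$)
$\left(\frac{1}{45 + t{\left(-5 - 5,5 \right)}} + 7\right) 10 = \left(\frac{1}{45 - \left(-9 + 3 \left(-5 - 5\right) 5\right)} + 7\right) 10 = \left(\frac{1}{45 - \left(-9 - 150\right)} + 7\right) 10 = \left(\frac{1}{45 + \left(9 + 150\right)} + 7\right) 10 = \left(\frac{1}{45 + 159} + 7\right) 10 = \left(\frac{1}{204} + 7\right) 10 = \frac{1429}{204} \cdot 10 = \frac{7145}{102}$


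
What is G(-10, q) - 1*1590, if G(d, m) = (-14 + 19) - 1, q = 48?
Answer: -1586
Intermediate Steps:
G(d, m) = 4 (G(d, m) = 5 - 1 = 4)
G(-10, q) - 1*1590 = 4 - 1*1590 = 4 - 1590 = -1586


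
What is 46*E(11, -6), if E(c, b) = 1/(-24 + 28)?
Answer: 23/2 ≈ 11.500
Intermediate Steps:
E(c, b) = 1/4
46*E(11, -6) = 46*(1/4) = 23/2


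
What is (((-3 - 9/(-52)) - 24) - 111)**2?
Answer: 51365889/2704 ≈ 18996.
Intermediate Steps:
(((-3 - 9/(-52)) - 24) - 111)**2 = (((-3 - 9*(-1/52)) - 24) - 111)**2 = (((-3 + 9/52) - 24) - 111)**2 = ((-147/52 - 24) - 111)**2 = (-1395/52 - 111)**2 = (-7167/52)**2 = 51365889/2704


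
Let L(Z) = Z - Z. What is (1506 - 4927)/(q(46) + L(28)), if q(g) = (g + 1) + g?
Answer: -3421/93 ≈ -36.785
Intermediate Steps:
L(Z) = 0
q(g) = 1 + 2*g (q(g) = (1 + g) + g = 1 + 2*g)
(1506 - 4927)/(q(46) + L(28)) = (1506 - 4927)/((1 + 2*46) + 0) = -3421/((1 + 92) + 0) = -3421/(93 + 0) = -3421/93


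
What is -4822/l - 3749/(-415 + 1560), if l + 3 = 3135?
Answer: -8631529/1793070 ≈ -4.8138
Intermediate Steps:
l = 3132 (l = -3 + 3135 = 3132)
-4822/l - 3749/(-415 + 1560) = -4822/3132 - 3749/(-415 + 1560) = -4822*1/3132 - 3749/1145 = -2411/1566 - 3749*1/1145 = -2411/1566 - 3749/1145 = -8631529/1793070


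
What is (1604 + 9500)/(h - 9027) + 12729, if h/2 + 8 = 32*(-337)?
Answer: 389636315/30611 ≈ 12729.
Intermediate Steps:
h = -21584 (h = -16 + 2*(32*(-337)) = -16 + 2*(-10784) = -16 - 21568 = -21584)
(1604 + 9500)/(h - 9027) + 12729 = (1604 + 9500)/(-21584 - 9027) + 12729 = 11104/(-30611) + 12729 = 11104*(-1/30611) + 12729 = -11104/30611 + 12729 = 389636315/30611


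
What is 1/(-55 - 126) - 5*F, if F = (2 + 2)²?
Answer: -14481/181 ≈ -80.005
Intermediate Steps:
F = 16 (F = 4² = 16)
1/(-55 - 126) - 5*F = 1/(-55 - 126) - 5*16 = 1/(-181) - 80 = -1/181 - 80 = -14481/181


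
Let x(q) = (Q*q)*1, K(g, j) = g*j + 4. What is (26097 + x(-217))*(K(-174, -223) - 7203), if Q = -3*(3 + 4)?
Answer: 968758362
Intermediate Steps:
K(g, j) = 4 + g*j
Q = -21 (Q = -3*7 = -21)
x(q) = -21*q (x(q) = -21*q*1 = -21*q)
(26097 + x(-217))*(K(-174, -223) - 7203) = (26097 - 21*(-217))*((4 - 174*(-223)) - 7203) = (26097 + 4557)*((4 + 38802) - 7203) = 30654*(38806 - 7203) = 30654*31603 = 968758362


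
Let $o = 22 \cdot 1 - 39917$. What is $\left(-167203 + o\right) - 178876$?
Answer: $-385974$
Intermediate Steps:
$o = -39895$ ($o = 22 - 39917 = -39895$)
$\left(-167203 + o\right) - 178876 = \left(-167203 - 39895\right) - 178876 = -207098 - 178876 = -385974$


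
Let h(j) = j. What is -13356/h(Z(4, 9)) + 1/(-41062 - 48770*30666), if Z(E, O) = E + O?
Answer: -36792950023885/35812245456 ≈ -1027.4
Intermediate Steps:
-13356/h(Z(4, 9)) + 1/(-41062 - 48770*30666) = -13356/(4 + 9) + 1/(-41062 - 48770*30666) = -13356/13 + (1/30666)/(-89832) = -13356*1/13 - 1/89832*1/30666 = -13356/13 - 1/2754788112 = -36792950023885/35812245456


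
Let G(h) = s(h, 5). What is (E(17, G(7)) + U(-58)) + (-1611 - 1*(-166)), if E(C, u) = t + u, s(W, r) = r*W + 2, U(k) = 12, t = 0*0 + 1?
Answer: -1395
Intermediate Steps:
t = 1 (t = 0 + 1 = 1)
s(W, r) = 2 + W*r (s(W, r) = W*r + 2 = 2 + W*r)
G(h) = 2 + 5*h (G(h) = 2 + h*5 = 2 + 5*h)
E(C, u) = 1 + u
(E(17, G(7)) + U(-58)) + (-1611 - 1*(-166)) = ((1 + (2 + 5*7)) + 12) + (-1611 - 1*(-166)) = ((1 + (2 + 35)) + 12) + (-1611 + 166) = ((1 + 37) + 12) - 1445 = (38 + 12) - 1445 = 50 - 1445 = -1395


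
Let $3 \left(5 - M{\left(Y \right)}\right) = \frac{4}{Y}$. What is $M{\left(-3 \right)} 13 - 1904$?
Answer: $- \frac{16499}{9} \approx -1833.2$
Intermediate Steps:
$M{\left(Y \right)} = 5 - \frac{4}{3 Y}$ ($M{\left(Y \right)} = 5 - \frac{4 \frac{1}{Y}}{3} = 5 - \frac{4}{3 Y}$)
$M{\left(-3 \right)} 13 - 1904 = \left(5 - \frac{4}{3 \left(-3\right)}\right) 13 - 1904 = \left(5 - - \frac{4}{9}\right) 13 - 1904 = \left(5 + \frac{4}{9}\right) 13 - 1904 = \frac{49}{9} \cdot 13 - 1904 = \frac{637}{9} - 1904 = - \frac{16499}{9}$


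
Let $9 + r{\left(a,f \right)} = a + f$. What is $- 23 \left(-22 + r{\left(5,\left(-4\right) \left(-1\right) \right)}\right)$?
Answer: $506$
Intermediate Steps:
$r{\left(a,f \right)} = -9 + a + f$ ($r{\left(a,f \right)} = -9 + \left(a + f\right) = -9 + a + f$)
$- 23 \left(-22 + r{\left(5,\left(-4\right) \left(-1\right) \right)}\right) = - 23 \left(-22 - 0\right) = - 23 \left(-22 + \left(-9 + 5 + 4\right)\right) = - 23 \left(-22 + 0\right) = \left(-23\right) \left(-22\right) = 506$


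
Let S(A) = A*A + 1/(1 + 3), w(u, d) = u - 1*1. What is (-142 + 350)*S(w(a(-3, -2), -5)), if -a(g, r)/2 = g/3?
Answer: 260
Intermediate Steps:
a(g, r) = -2*g/3
w(u, d) = -1 + u (w(u, d) = u - 1 = -1 + u)
S(A) = ¼ + A² (S(A) = A² + 1/4 = A² + ¼ = ¼ + A²)
(-142 + 350)*S(w(a(-3, -2), -5)) = (-142 + 350)*(¼ + (-1 - ⅔*(-3))²) = 208*(¼ + (-1 + 2)²) = 208*(¼ + 1²) = 208*(¼ + 1) = 208*(5/4) = 260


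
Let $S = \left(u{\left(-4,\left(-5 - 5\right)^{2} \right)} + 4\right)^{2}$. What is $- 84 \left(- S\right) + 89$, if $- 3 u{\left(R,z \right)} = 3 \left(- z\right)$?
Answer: $908633$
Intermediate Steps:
$u{\left(R,z \right)} = z$ ($u{\left(R,z \right)} = - \frac{3 \left(- z\right)}{3} = - \frac{\left(-3\right) z}{3} = z$)
$S = 10816$ ($S = \left(\left(-5 - 5\right)^{2} + 4\right)^{2} = \left(\left(-10\right)^{2} + 4\right)^{2} = \left(100 + 4\right)^{2} = 104^{2} = 10816$)
$- 84 \left(- S\right) + 89 = - 84 \left(\left(-1\right) 10816\right) + 89 = \left(-84\right) \left(-10816\right) + 89 = 908544 + 89 = 908633$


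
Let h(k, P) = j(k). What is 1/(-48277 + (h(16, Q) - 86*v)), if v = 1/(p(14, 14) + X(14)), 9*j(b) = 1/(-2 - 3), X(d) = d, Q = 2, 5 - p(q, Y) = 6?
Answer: -585/28245928 ≈ -2.0711e-5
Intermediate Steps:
p(q, Y) = -1 (p(q, Y) = 5 - 1*6 = 5 - 6 = -1)
j(b) = -1/45 (j(b) = 1/(9*(-2 - 3)) = (⅑)/(-5) = (⅑)*(-⅕) = -1/45)
v = 1/13 (v = 1/(-1 + 14) = 1/13 ≈ 0.076923)
h(k, P) = -1/45
1/(-48277 + (h(16, Q) - 86*v)) = 1/(-48277 + (-1/45 - 86*1/13)) = 1/(-48277 + (-1/45 - 86/13)) = 1/(-48277 - 3883/585) = 1/(-28245928/585) = -585/28245928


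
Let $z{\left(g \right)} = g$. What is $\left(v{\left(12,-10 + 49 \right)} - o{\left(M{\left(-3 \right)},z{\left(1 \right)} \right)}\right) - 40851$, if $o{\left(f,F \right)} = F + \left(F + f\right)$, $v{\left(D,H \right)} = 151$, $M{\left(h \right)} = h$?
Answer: $-40699$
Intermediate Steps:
$o{\left(f,F \right)} = f + 2 F$
$\left(v{\left(12,-10 + 49 \right)} - o{\left(M{\left(-3 \right)},z{\left(1 \right)} \right)}\right) - 40851 = \left(151 - \left(-3 + 2 \cdot 1\right)\right) - 40851 = \left(151 - \left(-3 + 2\right)\right) - 40851 = \left(151 - -1\right) - 40851 = \left(151 + 1\right) - 40851 = 152 - 40851 = -40699$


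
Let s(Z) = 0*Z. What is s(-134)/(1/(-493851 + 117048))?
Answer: 0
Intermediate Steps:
s(Z) = 0
s(-134)/(1/(-493851 + 117048)) = 0/(1/(-493851 + 117048)) = 0/(1/(-376803)) = 0/(-1/376803) = 0*(-376803) = 0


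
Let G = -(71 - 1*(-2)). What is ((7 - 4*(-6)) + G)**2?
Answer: 1764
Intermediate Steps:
G = -73 (G = -(71 + 2) = -1*73 = -73)
((7 - 4*(-6)) + G)**2 = ((7 - 4*(-6)) - 73)**2 = ((7 + 24) - 73)**2 = (31 - 73)**2 = (-42)**2 = 1764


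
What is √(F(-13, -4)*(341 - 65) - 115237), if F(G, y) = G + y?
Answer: I*√119929 ≈ 346.31*I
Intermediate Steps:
√(F(-13, -4)*(341 - 65) - 115237) = √((-13 - 4)*(341 - 65) - 115237) = √(-17*276 - 115237) = √(-4692 - 115237) = √(-119929) = I*√119929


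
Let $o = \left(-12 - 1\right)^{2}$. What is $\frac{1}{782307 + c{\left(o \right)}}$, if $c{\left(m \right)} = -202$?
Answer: $\frac{1}{782105} \approx 1.2786 \cdot 10^{-6}$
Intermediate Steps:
$o = 169$ ($o = \left(-13\right)^{2} = 169$)
$\frac{1}{782307 + c{\left(o \right)}} = \frac{1}{782307 - 202} = \frac{1}{782105}$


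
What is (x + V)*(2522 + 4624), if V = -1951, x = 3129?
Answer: 8417988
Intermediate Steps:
(x + V)*(2522 + 4624) = (3129 - 1951)*(2522 + 4624) = 1178*7146 = 8417988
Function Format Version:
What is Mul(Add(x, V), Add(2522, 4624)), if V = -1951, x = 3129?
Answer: 8417988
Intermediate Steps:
Mul(Add(x, V), Add(2522, 4624)) = Mul(Add(3129, -1951), Add(2522, 4624)) = Mul(1178, 7146) = 8417988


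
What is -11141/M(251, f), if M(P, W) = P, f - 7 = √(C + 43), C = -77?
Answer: -11141/251 ≈ -44.386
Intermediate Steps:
f = 7 + I*√34 (f = 7 + √(-77 + 43) = 7 + √(-34) = 7 + I*√34 ≈ 7.0 + 5.831*I)
-11141/M(251, f) = -11141/251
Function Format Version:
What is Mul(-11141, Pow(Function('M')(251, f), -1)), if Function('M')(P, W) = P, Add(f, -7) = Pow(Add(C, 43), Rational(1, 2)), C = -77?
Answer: Rational(-11141, 251) ≈ -44.386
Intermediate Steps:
f = Add(7, Mul(I, Pow(34, Rational(1, 2)))) (f = Add(7, Pow(Add(-77, 43), Rational(1, 2))) = Add(7, Pow(-34, Rational(1, 2))) = Add(7, Mul(I, Pow(34, Rational(1, 2)))) ≈ Add(7.0000, Mul(5.8310, I)))
Mul(-11141, Pow(Function('M')(251, f), -1)) = Mul(-11141, Pow(251, -1)) = Mul(-11141, Rational(1, 251)) = Rational(-11141, 251)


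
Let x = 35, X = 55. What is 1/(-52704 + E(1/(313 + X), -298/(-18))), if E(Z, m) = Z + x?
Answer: -368/19382191 ≈ -1.8986e-5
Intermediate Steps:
E(Z, m) = 35 + Z (E(Z, m) = Z + 35 = 35 + Z)
1/(-52704 + E(1/(313 + X), -298/(-18))) = 1/(-52704 + (35 + 1/(313 + 55))) = 1/(-52704 + (35 + 1/368)) = 1/(-52704 + 12881/368) = 1/(-19382191/368) = -368/19382191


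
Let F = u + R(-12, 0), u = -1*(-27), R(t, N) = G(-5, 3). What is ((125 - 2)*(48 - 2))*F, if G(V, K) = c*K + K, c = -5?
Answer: 84870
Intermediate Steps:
G(V, K) = -4*K (G(V, K) = -5*K + K = -4*K)
R(t, N) = -12 (R(t, N) = -4*3 = -12)
u = 27
F = 15 (F = 27 - 12 = 15)
((125 - 2)*(48 - 2))*F = ((125 - 2)*(48 - 2))*15 = (123*46)*15 = 5658*15 = 84870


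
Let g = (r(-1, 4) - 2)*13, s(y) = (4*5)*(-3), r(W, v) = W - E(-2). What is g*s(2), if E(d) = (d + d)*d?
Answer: 8580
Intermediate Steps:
E(d) = 2*d**2 (E(d) = (2*d)*d = 2*d**2)
r(W, v) = -8 + W (r(W, v) = W - 2*(-2)**2 = W - 2*4 = W - 1*8 = W - 8 = -8 + W)
s(y) = -60 (s(y) = 20*(-3) = -60)
g = -143 (g = ((-8 - 1) - 2)*13 = (-9 - 2)*13 = -11*13 = -143)
g*s(2) = -143*(-60) = 8580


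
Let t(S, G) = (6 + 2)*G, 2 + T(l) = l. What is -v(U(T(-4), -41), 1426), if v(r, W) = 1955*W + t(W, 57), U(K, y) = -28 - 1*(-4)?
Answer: -2788286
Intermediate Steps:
T(l) = -2 + l
U(K, y) = -24 (U(K, y) = -28 + 4 = -24)
t(S, G) = 8*G
v(r, W) = 456 + 1955*W (v(r, W) = 1955*W + 8*57 = 1955*W + 456 = 456 + 1955*W)
-v(U(T(-4), -41), 1426) = -(456 + 1955*1426) = -(456 + 2787830) = -1*2788286 = -2788286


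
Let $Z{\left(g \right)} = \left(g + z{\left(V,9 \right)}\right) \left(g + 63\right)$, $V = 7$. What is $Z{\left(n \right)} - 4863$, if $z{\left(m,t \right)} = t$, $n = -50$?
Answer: $-5396$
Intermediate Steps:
$Z{\left(g \right)} = \left(9 + g\right) \left(63 + g\right)$ ($Z{\left(g \right)} = \left(g + 9\right) \left(g + 63\right) = \left(9 + g\right) \left(63 + g\right)$)
$Z{\left(n \right)} - 4863 = \left(567 + \left(-50\right)^{2} + 72 \left(-50\right)\right) - 4863 = \left(567 + 2500 - 3600\right) - 4863 = -533 - 4863 = -5396$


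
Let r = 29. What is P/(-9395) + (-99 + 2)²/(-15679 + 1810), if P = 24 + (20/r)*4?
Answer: -2574291439/3778678395 ≈ -0.68127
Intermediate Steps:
P = 776/29 (P = 24 + (20/29)*4 = 24 + 80/29 = 776/29 ≈ 26.759)
P/(-9395) + (-99 + 2)²/(-15679 + 1810) = (776/29)/(-9395) + (-99 + 2)²/(-15679 + 1810) = (776/29)*(-1/9395) + (-97)²/(-13869) = -776/272455 + 9409*(-1/13869) = -776/272455 - 9409/13869 = -2574291439/3778678395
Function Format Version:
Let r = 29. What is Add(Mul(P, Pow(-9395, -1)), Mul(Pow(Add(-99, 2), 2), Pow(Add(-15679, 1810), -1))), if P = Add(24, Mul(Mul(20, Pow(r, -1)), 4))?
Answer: Rational(-2574291439, 3778678395) ≈ -0.68127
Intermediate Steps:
P = Rational(776, 29) (P = Add(24, Mul(Mul(20, Pow(29, -1)), 4)) = Add(24, Mul(Mul(20, Rational(1, 29)), 4)) = Add(24, Mul(Rational(20, 29), 4)) = Add(24, Rational(80, 29)) = Rational(776, 29) ≈ 26.759)
Add(Mul(P, Pow(-9395, -1)), Mul(Pow(Add(-99, 2), 2), Pow(Add(-15679, 1810), -1))) = Add(Mul(Rational(776, 29), Pow(-9395, -1)), Mul(Pow(Add(-99, 2), 2), Pow(Add(-15679, 1810), -1))) = Add(Mul(Rational(776, 29), Rational(-1, 9395)), Mul(Pow(-97, 2), Pow(-13869, -1))) = Add(Rational(-776, 272455), Mul(9409, Rational(-1, 13869))) = Add(Rational(-776, 272455), Rational(-9409, 13869)) = Rational(-2574291439, 3778678395)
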